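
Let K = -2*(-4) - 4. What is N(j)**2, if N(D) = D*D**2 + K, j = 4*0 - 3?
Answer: 529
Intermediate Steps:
K = 4 (K = 8 - 4 = 4)
j = -3 (j = 0 - 3 = -3)
N(D) = 4 + D**3 (N(D) = D*D**2 + 4 = D**3 + 4 = 4 + D**3)
N(j)**2 = (4 + (-3)**3)**2 = (4 - 27)**2 = (-23)**2 = 529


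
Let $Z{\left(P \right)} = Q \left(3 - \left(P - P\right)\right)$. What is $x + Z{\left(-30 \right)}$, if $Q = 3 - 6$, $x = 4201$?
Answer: $4192$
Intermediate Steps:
$Q = -3$ ($Q = 3 - 6 = -3$)
$Z{\left(P \right)} = -9$ ($Z{\left(P \right)} = - 3 \left(3 - \left(P - P\right)\right) = - 3 \left(3 - 0\right) = - 3 \left(3 + 0\right) = \left(-3\right) 3 = -9$)
$x + Z{\left(-30 \right)} = 4201 - 9 = 4192$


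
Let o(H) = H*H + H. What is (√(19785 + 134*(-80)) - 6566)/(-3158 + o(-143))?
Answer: -3283/8574 + 7*√185/17148 ≈ -0.37735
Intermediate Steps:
o(H) = H + H² (o(H) = H² + H = H + H²)
(√(19785 + 134*(-80)) - 6566)/(-3158 + o(-143)) = (√(19785 + 134*(-80)) - 6566)/(-3158 - 143*(1 - 143)) = (√(19785 - 10720) - 6566)/(-3158 - 143*(-142)) = (√9065 - 6566)/(-3158 + 20306) = (7*√185 - 6566)/17148 = (-6566 + 7*√185)*(1/17148) = -3283/8574 + 7*√185/17148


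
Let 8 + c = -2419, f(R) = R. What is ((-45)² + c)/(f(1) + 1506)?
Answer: -402/1507 ≈ -0.26676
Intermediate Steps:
c = -2427 (c = -8 - 2419 = -2427)
((-45)² + c)/(f(1) + 1506) = ((-45)² - 2427)/(1 + 1506) = (2025 - 2427)/1507 = -402*1/1507 = -402/1507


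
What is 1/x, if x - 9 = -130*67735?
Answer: -1/8805541 ≈ -1.1356e-7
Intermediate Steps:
x = -8805541 (x = 9 - 130*67735 = 9 - 8805550 = -8805541)
1/x = 1/(-8805541) = -1/8805541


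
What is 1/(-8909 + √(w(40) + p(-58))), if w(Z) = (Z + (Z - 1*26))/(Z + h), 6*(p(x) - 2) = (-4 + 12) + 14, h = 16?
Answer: -748356/6667103047 - 2*√11697/6667103047 ≈ -0.00011228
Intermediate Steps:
p(x) = 17/3 (p(x) = 2 + ((-4 + 12) + 14)/6 = 2 + (8 + 14)/6 = 2 + (⅙)*22 = 2 + 11/3 = 17/3)
w(Z) = (-26 + 2*Z)/(16 + Z) (w(Z) = (Z + (Z - 1*26))/(Z + 16) = (Z + (Z - 26))/(16 + Z) = (Z + (-26 + Z))/(16 + Z) = (-26 + 2*Z)/(16 + Z))
1/(-8909 + √(w(40) + p(-58))) = 1/(-8909 + √(2*(-13 + 40)/(16 + 40) + 17/3)) = 1/(-8909 + √(2*27/56 + 17/3)) = 1/(-8909 + √(2*(1/56)*27 + 17/3)) = 1/(-8909 + √(27/28 + 17/3)) = 1/(-8909 + √(557/84)) = 1/(-8909 + √11697/42)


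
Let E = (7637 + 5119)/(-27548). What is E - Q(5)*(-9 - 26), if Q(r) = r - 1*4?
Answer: 237856/6887 ≈ 34.537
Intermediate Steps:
Q(r) = -4 + r (Q(r) = r - 4 = -4 + r)
E = -3189/6887 (E = 12756*(-1/27548) = -3189/6887 ≈ -0.46305)
E - Q(5)*(-9 - 26) = -3189/6887 - (-4 + 5)*(-9 - 26) = -3189/6887 - (-35) = -3189/6887 - 1*(-35) = -3189/6887 + 35 = 237856/6887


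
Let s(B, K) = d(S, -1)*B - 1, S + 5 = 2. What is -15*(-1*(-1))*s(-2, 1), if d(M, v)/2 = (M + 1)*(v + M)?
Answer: 495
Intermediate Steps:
S = -3 (S = -5 + 2 = -3)
d(M, v) = 2*(1 + M)*(M + v) (d(M, v) = 2*((M + 1)*(v + M)) = 2*((1 + M)*(M + v)) = 2*(1 + M)*(M + v))
s(B, K) = -1 + 16*B (s(B, K) = (2*(-3) + 2*(-1) + 2*(-3)**2 + 2*(-3)*(-1))*B - 1 = (-6 - 2 + 2*9 + 6)*B - 1 = (-6 - 2 + 18 + 6)*B - 1 = 16*B - 1 = -1 + 16*B)
-15*(-1*(-1))*s(-2, 1) = -15*(-1*(-1))*(-1 + 16*(-2)) = -15*(-1 - 32) = -15*(-33) = 495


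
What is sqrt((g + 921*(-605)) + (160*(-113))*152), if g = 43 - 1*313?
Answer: I*sqrt(3305635) ≈ 1818.1*I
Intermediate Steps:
g = -270 (g = 43 - 313 = -270)
sqrt((g + 921*(-605)) + (160*(-113))*152) = sqrt((-270 + 921*(-605)) + (160*(-113))*152) = sqrt((-270 - 557205) - 18080*152) = sqrt(-557475 - 2748160) = sqrt(-3305635) = I*sqrt(3305635)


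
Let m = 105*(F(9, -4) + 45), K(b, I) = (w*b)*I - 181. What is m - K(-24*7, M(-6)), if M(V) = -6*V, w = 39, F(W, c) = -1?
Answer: 240673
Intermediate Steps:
K(b, I) = -181 + 39*I*b (K(b, I) = (39*b)*I - 181 = 39*I*b - 181 = -181 + 39*I*b)
m = 4620 (m = 105*(-1 + 45) = 105*44 = 4620)
m - K(-24*7, M(-6)) = 4620 - (-181 + 39*(-6*(-6))*(-24*7)) = 4620 - (-181 + 39*36*(-168)) = 4620 - (-181 - 235872) = 4620 - 1*(-236053) = 4620 + 236053 = 240673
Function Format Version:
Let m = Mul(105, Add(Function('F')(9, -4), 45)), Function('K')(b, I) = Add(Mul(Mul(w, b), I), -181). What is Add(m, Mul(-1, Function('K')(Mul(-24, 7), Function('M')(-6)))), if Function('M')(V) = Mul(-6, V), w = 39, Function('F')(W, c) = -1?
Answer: 240673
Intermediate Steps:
Function('K')(b, I) = Add(-181, Mul(39, I, b)) (Function('K')(b, I) = Add(Mul(Mul(39, b), I), -181) = Add(Mul(39, I, b), -181) = Add(-181, Mul(39, I, b)))
m = 4620 (m = Mul(105, Add(-1, 45)) = Mul(105, 44) = 4620)
Add(m, Mul(-1, Function('K')(Mul(-24, 7), Function('M')(-6)))) = Add(4620, Mul(-1, Add(-181, Mul(39, Mul(-6, -6), Mul(-24, 7))))) = Add(4620, Mul(-1, Add(-181, Mul(39, 36, -168)))) = Add(4620, Mul(-1, Add(-181, -235872))) = Add(4620, Mul(-1, -236053)) = Add(4620, 236053) = 240673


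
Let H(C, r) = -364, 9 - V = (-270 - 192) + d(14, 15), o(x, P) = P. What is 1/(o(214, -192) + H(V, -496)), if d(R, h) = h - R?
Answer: -1/556 ≈ -0.0017986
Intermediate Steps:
V = 470 (V = 9 - ((-270 - 192) + (15 - 1*14)) = 9 - (-462 + (15 - 14)) = 9 - (-462 + 1) = 9 - 1*(-461) = 9 + 461 = 470)
1/(o(214, -192) + H(V, -496)) = 1/(-192 - 364) = 1/(-556) = -1/556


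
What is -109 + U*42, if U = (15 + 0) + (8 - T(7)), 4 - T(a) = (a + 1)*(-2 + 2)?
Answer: 689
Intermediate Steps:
T(a) = 4 (T(a) = 4 - (a + 1)*(-2 + 2) = 4 - (1 + a)*0 = 4 - 1*0 = 4 + 0 = 4)
U = 19 (U = (15 + 0) + (8 - 1*4) = 15 + (8 - 4) = 15 + 4 = 19)
-109 + U*42 = -109 + 19*42 = -109 + 798 = 689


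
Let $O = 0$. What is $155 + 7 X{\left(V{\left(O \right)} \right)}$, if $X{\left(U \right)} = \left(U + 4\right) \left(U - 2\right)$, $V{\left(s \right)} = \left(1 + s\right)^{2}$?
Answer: $120$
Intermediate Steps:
$X{\left(U \right)} = \left(-2 + U\right) \left(4 + U\right)$ ($X{\left(U \right)} = \left(4 + U\right) \left(-2 + U\right) = \left(-2 + U\right) \left(4 + U\right)$)
$155 + 7 X{\left(V{\left(O \right)} \right)} = 155 + 7 \left(-8 + \left(\left(1 + 0\right)^{2}\right)^{2} + 2 \left(1 + 0\right)^{2}\right) = 155 + 7 \left(-8 + \left(1^{2}\right)^{2} + 2 \cdot 1^{2}\right) = 155 + 7 \left(-8 + 1^{2} + 2 \cdot 1\right) = 155 + 7 \left(-8 + 1 + 2\right) = 155 + 7 \left(-5\right) = 155 - 35 = 120$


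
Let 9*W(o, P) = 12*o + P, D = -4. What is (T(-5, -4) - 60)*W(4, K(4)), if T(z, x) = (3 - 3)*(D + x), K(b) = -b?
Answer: -880/3 ≈ -293.33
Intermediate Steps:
T(z, x) = 0 (T(z, x) = (3 - 3)*(-4 + x) = 0*(-4 + x) = 0)
W(o, P) = P/9 + 4*o/3 (W(o, P) = (12*o + P)/9 = (P + 12*o)/9 = P/9 + 4*o/3)
(T(-5, -4) - 60)*W(4, K(4)) = (0 - 60)*((-1*4)/9 + (4/3)*4) = -60*((⅑)*(-4) + 16/3) = -60*(-4/9 + 16/3) = -60*44/9 = -880/3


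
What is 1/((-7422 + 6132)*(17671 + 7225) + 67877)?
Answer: -1/32047963 ≈ -3.1203e-8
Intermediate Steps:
1/((-7422 + 6132)*(17671 + 7225) + 67877) = 1/(-1290*24896 + 67877) = 1/(-32115840 + 67877) = 1/(-32047963) = -1/32047963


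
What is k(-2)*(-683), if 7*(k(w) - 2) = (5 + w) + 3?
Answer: -13660/7 ≈ -1951.4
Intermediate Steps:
k(w) = 22/7 + w/7 (k(w) = 2 + ((5 + w) + 3)/7 = 2 + (8 + w)/7 = 2 + (8/7 + w/7) = 22/7 + w/7)
k(-2)*(-683) = (22/7 + (⅐)*(-2))*(-683) = (22/7 - 2/7)*(-683) = (20/7)*(-683) = -13660/7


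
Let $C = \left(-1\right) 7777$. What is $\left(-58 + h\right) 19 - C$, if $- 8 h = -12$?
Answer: $\frac{13407}{2} \approx 6703.5$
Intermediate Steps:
$h = \frac{3}{2}$ ($h = \left(- \frac{1}{8}\right) \left(-12\right) = \frac{3}{2} \approx 1.5$)
$C = -7777$
$\left(-58 + h\right) 19 - C = \left(-58 + \frac{3}{2}\right) 19 - -7777 = \left(- \frac{113}{2}\right) 19 + 7777 = - \frac{2147}{2} + 7777 = \frac{13407}{2}$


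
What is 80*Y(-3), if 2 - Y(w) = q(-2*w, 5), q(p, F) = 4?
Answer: -160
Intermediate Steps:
Y(w) = -2 (Y(w) = 2 - 1*4 = 2 - 4 = -2)
80*Y(-3) = 80*(-2) = -160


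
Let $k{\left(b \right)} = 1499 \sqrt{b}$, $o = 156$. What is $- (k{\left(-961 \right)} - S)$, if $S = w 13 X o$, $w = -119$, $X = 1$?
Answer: $-241332 - 46469 i \approx -2.4133 \cdot 10^{5} - 46469.0 i$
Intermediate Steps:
$S = -241332$ ($S = - 119 \cdot 13 \cdot 1 \cdot 156 = \left(-119\right) 13 \cdot 156 = \left(-1547\right) 156 = -241332$)
$- (k{\left(-961 \right)} - S) = - (1499 \sqrt{-961} - -241332) = - (1499 \cdot 31 i + 241332) = - (46469 i + 241332) = - (241332 + 46469 i) = -241332 - 46469 i$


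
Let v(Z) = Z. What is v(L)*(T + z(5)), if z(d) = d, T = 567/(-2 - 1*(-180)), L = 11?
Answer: 16027/178 ≈ 90.039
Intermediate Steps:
T = 567/178 (T = 567/(-2 + 180) = 567/178 ≈ 3.1854)
v(L)*(T + z(5)) = 11*(567/178 + 5) = 11*(1457/178) = 16027/178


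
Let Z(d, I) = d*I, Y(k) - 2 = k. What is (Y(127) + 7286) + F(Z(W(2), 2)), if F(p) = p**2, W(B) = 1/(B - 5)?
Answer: 66739/9 ≈ 7415.4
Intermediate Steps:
Y(k) = 2 + k
W(B) = 1/(-5 + B)
Z(d, I) = I*d
(Y(127) + 7286) + F(Z(W(2), 2)) = ((2 + 127) + 7286) + (2/(-5 + 2))**2 = (129 + 7286) + (2/(-3))**2 = 7415 + (2*(-1/3))**2 = 7415 + (-2/3)**2 = 7415 + 4/9 = 66739/9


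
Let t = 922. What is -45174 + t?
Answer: -44252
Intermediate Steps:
-45174 + t = -45174 + 922 = -44252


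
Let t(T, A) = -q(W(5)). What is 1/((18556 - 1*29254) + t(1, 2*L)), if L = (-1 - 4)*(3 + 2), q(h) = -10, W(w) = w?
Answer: -1/10688 ≈ -9.3563e-5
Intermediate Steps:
L = -25 (L = -5*5 = -25)
t(T, A) = 10 (t(T, A) = -1*(-10) = 10)
1/((18556 - 1*29254) + t(1, 2*L)) = 1/((18556 - 1*29254) + 10) = 1/((18556 - 29254) + 10) = 1/(-10698 + 10) = 1/(-10688) = -1/10688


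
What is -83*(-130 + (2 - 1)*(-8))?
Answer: 11454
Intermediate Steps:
-83*(-130 + (2 - 1)*(-8)) = -83*(-130 + 1*(-8)) = -83*(-130 - 8) = -83*(-138) = 11454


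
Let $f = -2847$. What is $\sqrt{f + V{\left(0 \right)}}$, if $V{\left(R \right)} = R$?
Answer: $i \sqrt{2847} \approx 53.357 i$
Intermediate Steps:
$\sqrt{f + V{\left(0 \right)}} = \sqrt{-2847 + 0} = \sqrt{-2847} = i \sqrt{2847}$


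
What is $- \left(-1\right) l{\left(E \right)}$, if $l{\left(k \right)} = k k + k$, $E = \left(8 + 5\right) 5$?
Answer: $4290$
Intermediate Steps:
$E = 65$ ($E = 13 \cdot 5 = 65$)
$l{\left(k \right)} = k + k^{2}$ ($l{\left(k \right)} = k^{2} + k = k + k^{2}$)
$- \left(-1\right) l{\left(E \right)} = - \left(-1\right) 65 \left(1 + 65\right) = - \left(-1\right) 65 \cdot 66 = - \left(-1\right) 4290 = \left(-1\right) \left(-4290\right) = 4290$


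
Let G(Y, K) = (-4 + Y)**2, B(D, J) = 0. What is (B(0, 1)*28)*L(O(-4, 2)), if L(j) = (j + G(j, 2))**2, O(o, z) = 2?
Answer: 0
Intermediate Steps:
L(j) = (j + (-4 + j)**2)**2
(B(0, 1)*28)*L(O(-4, 2)) = (0*28)*(2 + (-4 + 2)**2)**2 = 0*(2 + (-2)**2)**2 = 0*(2 + 4)**2 = 0*6**2 = 0*36 = 0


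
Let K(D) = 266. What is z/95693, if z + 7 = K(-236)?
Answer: 259/95693 ≈ 0.0027066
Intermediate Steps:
z = 259 (z = -7 + 266 = 259)
z/95693 = 259/95693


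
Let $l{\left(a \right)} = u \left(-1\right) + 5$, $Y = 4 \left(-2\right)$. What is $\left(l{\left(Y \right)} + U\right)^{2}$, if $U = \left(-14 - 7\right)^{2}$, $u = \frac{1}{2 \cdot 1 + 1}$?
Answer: $\frac{1787569}{9} \approx 1.9862 \cdot 10^{5}$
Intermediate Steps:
$Y = -8$
$u = \frac{1}{3}$ ($u = \frac{1}{2 + 1} = \frac{1}{3} \approx 0.33333$)
$l{\left(a \right)} = \frac{14}{3}$ ($l{\left(a \right)} = \frac{1}{3} \left(-1\right) + 5 = - \frac{1}{3} + 5 = \frac{14}{3}$)
$U = 441$ ($U = \left(-21\right)^{2} = 441$)
$\left(l{\left(Y \right)} + U\right)^{2} = \left(\frac{14}{3} + 441\right)^{2} = \left(\frac{1337}{3}\right)^{2} = \frac{1787569}{9}$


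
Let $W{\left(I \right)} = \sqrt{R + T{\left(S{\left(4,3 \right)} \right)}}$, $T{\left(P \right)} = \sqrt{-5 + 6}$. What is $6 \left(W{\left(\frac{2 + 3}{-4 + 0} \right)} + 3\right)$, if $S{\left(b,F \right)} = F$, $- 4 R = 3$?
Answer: $21$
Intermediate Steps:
$R = - \frac{3}{4}$ ($R = \left(- \frac{1}{4}\right) 3 = - \frac{3}{4} \approx -0.75$)
$T{\left(P \right)} = 1$ ($T{\left(P \right)} = \sqrt{1} = 1$)
$W{\left(I \right)} = \frac{1}{2}$ ($W{\left(I \right)} = \sqrt{- \frac{3}{4} + 1} = \sqrt{\frac{1}{4}} = \frac{1}{2}$)
$6 \left(W{\left(\frac{2 + 3}{-4 + 0} \right)} + 3\right) = 6 \left(\frac{1}{2} + 3\right) = 6 \cdot \frac{7}{2} = 21$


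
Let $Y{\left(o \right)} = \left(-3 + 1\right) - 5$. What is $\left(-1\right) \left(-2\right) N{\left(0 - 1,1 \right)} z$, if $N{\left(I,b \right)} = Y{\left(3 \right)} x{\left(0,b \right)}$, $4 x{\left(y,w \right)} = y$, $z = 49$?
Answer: $0$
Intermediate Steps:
$Y{\left(o \right)} = -7$ ($Y{\left(o \right)} = -2 - 5 = -7$)
$x{\left(y,w \right)} = \frac{y}{4}$
$N{\left(I,b \right)} = 0$ ($N{\left(I,b \right)} = - 7 \cdot \frac{1}{4} \cdot 0 = \left(-7\right) 0 = 0$)
$\left(-1\right) \left(-2\right) N{\left(0 - 1,1 \right)} z = \left(-1\right) \left(-2\right) 0 \cdot 49 = 2 \cdot 0 \cdot 49 = 0 \cdot 49 = 0$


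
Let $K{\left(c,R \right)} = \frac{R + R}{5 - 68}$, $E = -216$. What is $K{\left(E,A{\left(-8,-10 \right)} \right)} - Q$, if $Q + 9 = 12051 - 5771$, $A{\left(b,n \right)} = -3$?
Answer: $- \frac{131689}{21} \approx -6270.9$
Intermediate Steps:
$Q = 6271$ ($Q = -9 + \left(12051 - 5771\right) = -9 + 6280 = 6271$)
$K{\left(c,R \right)} = - \frac{2 R}{63}$ ($K{\left(c,R \right)} = \frac{2 R}{-63} = 2 R \left(- \frac{1}{63}\right) = - \frac{2 R}{63}$)
$K{\left(E,A{\left(-8,-10 \right)} \right)} - Q = \left(- \frac{2}{63}\right) \left(-3\right) - 6271 = \frac{2}{21} - 6271 = - \frac{131689}{21}$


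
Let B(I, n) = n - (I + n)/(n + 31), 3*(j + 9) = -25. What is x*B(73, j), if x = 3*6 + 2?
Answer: -52660/123 ≈ -428.13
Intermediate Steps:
j = -52/3 (j = -9 + (⅓)*(-25) = -9 - 25/3 = -52/3 ≈ -17.333)
B(I, n) = n - (I + n)/(31 + n)
x = 20 (x = 18 + 2 = 20)
x*B(73, j) = 20*(((-52/3)² - 1*73 + 30*(-52/3))/(31 - 52/3)) = 20*((2704/9 - 73 - 520)/(41/3)) = 20*((3/41)*(-2633/9)) = 20*(-2633/123) = -52660/123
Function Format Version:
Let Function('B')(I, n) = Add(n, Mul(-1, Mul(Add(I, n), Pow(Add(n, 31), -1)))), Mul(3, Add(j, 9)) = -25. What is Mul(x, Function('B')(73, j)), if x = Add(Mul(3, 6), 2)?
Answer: Rational(-52660, 123) ≈ -428.13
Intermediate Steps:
j = Rational(-52, 3) (j = Add(-9, Mul(Rational(1, 3), -25)) = Add(-9, Rational(-25, 3)) = Rational(-52, 3) ≈ -17.333)
Function('B')(I, n) = Add(n, Mul(-1, Pow(Add(31, n), -1), Add(I, n))) (Function('B')(I, n) = Add(n, Mul(-1, Mul(Add(I, n), Pow(Add(31, n), -1)))) = Add(n, Mul(-1, Mul(Pow(Add(31, n), -1), Add(I, n)))) = Add(n, Mul(-1, Pow(Add(31, n), -1), Add(I, n))))
x = 20 (x = Add(18, 2) = 20)
Mul(x, Function('B')(73, j)) = Mul(20, Mul(Pow(Add(31, Rational(-52, 3)), -1), Add(Pow(Rational(-52, 3), 2), Mul(-1, 73), Mul(30, Rational(-52, 3))))) = Mul(20, Mul(Pow(Rational(41, 3), -1), Add(Rational(2704, 9), -73, -520))) = Mul(20, Mul(Rational(3, 41), Rational(-2633, 9))) = Mul(20, Rational(-2633, 123)) = Rational(-52660, 123)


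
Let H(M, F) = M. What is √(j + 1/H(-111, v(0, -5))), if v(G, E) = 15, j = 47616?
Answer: 5*√23467065/111 ≈ 218.21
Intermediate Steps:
√(j + 1/H(-111, v(0, -5))) = √(47616 + 1/(-111)) = √(47616 - 1/111) = √(5285375/111) = 5*√23467065/111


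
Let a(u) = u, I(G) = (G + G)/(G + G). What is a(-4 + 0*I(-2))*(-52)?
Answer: 208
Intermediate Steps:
I(G) = 1 (I(G) = (2*G)/((2*G)) = (2*G)*(1/(2*G)) = 1)
a(-4 + 0*I(-2))*(-52) = (-4 + 0*1)*(-52) = (-4 + 0)*(-52) = -4*(-52) = 208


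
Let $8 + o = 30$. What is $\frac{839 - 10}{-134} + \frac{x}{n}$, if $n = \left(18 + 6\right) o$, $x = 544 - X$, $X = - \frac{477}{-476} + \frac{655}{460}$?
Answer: $- \frac{20820649}{4034338} \approx -5.1609$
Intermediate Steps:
$o = 22$ ($o = -8 + 30 = 22$)
$X = \frac{6640}{2737}$ ($X = \left(-477\right) \left(- \frac{1}{476}\right) + 655 \cdot \frac{1}{460} = \frac{477}{476} + \frac{131}{92} = \frac{6640}{2737} \approx 2.426$)
$x = \frac{1482288}{2737}$ ($x = 544 - \frac{6640}{2737} = \frac{1482288}{2737} \approx 541.57$)
$n = 528$ ($n = \left(18 + 6\right) 22 = 24 \cdot 22 = 528$)
$\frac{839 - 10}{-134} + \frac{x}{n} = \frac{839 - 10}{-134} + \frac{1482288}{2737 \cdot 528} = \left(839 - 10\right) \left(- \frac{1}{134}\right) + \frac{1482288}{2737} \cdot \frac{1}{528} = 829 \left(- \frac{1}{134}\right) + \frac{30881}{30107} = - \frac{829}{134} + \frac{30881}{30107} = - \frac{20820649}{4034338}$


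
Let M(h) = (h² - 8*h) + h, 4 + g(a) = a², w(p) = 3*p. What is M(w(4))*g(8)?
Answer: 3600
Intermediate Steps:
g(a) = -4 + a²
M(h) = h² - 7*h
M(w(4))*g(8) = ((3*4)*(-7 + 3*4))*(-4 + 8²) = (12*(-7 + 12))*(-4 + 64) = (12*5)*60 = 60*60 = 3600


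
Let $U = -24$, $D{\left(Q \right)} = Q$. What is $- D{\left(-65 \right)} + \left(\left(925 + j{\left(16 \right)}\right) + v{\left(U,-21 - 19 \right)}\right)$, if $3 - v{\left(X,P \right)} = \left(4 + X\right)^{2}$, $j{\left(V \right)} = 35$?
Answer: $628$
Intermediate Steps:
$v{\left(X,P \right)} = 3 - \left(4 + X\right)^{2}$
$- D{\left(-65 \right)} + \left(\left(925 + j{\left(16 \right)}\right) + v{\left(U,-21 - 19 \right)}\right) = \left(-1\right) \left(-65\right) + \left(\left(925 + 35\right) + \left(3 - \left(4 - 24\right)^{2}\right)\right) = 65 + \left(960 + \left(3 - \left(-20\right)^{2}\right)\right) = 65 + \left(960 + \left(3 - 400\right)\right) = 65 + \left(960 - 397\right) = 65 + 563 = 628$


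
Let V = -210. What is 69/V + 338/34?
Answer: 11439/1190 ≈ 9.6126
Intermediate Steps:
69/V + 338/34 = 69/(-210) + 338/34 = 69*(-1/210) + 338*(1/34) = -23/70 + 169/17 = 11439/1190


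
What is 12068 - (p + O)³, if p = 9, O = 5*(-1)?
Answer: 12004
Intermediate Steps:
O = -5
12068 - (p + O)³ = 12068 - (9 - 5)³ = 12068 - 1*4³ = 12068 - 1*64 = 12068 - 64 = 12004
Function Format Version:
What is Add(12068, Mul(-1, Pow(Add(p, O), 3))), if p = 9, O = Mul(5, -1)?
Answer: 12004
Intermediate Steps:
O = -5
Add(12068, Mul(-1, Pow(Add(p, O), 3))) = Add(12068, Mul(-1, Pow(Add(9, -5), 3))) = Add(12068, Mul(-1, Pow(4, 3))) = Add(12068, Mul(-1, 64)) = Add(12068, -64) = 12004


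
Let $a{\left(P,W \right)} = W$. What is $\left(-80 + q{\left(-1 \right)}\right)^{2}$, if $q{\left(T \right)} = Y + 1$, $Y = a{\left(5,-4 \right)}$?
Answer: $6889$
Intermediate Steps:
$Y = -4$
$q{\left(T \right)} = -3$ ($q{\left(T \right)} = -4 + 1 = -3$)
$\left(-80 + q{\left(-1 \right)}\right)^{2} = \left(-80 - 3\right)^{2} = \left(-83\right)^{2} = 6889$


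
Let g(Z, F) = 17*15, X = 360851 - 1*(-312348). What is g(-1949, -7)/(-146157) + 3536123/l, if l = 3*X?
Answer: 172104710692/98392746243 ≈ 1.7492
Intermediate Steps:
X = 673199 (X = 360851 + 312348 = 673199)
g(Z, F) = 255
l = 2019597 (l = 3*673199 = 2019597)
g(-1949, -7)/(-146157) + 3536123/l = 255/(-146157) + 3536123/2019597 = 255*(-1/146157) + 3536123*(1/2019597) = -85/48719 + 3536123/2019597 = 172104710692/98392746243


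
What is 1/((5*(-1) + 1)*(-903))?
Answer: 1/3612 ≈ 0.00027685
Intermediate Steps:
1/((5*(-1) + 1)*(-903)) = 1/((-5 + 1)*(-903)) = 1/(-4*(-903)) = 1/3612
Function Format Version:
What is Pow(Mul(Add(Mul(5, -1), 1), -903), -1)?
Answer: Rational(1, 3612) ≈ 0.00027685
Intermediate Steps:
Pow(Mul(Add(Mul(5, -1), 1), -903), -1) = Pow(Mul(Add(-5, 1), -903), -1) = Pow(Mul(-4, -903), -1) = Pow(3612, -1) = Rational(1, 3612)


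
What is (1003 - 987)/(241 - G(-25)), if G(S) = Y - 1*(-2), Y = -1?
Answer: 1/15 ≈ 0.066667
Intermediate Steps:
G(S) = 1 (G(S) = -1 - 1*(-2) = -1 + 2 = 1)
(1003 - 987)/(241 - G(-25)) = (1003 - 987)/(241 - 1*1) = 16/(241 - 1) = 16/240 = (1/240)*16 = 1/15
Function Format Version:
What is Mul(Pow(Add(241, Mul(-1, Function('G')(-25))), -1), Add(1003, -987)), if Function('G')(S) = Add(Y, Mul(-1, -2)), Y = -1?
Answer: Rational(1, 15) ≈ 0.066667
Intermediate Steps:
Function('G')(S) = 1 (Function('G')(S) = Add(-1, Mul(-1, -2)) = Add(-1, 2) = 1)
Mul(Pow(Add(241, Mul(-1, Function('G')(-25))), -1), Add(1003, -987)) = Mul(Pow(Add(241, Mul(-1, 1)), -1), Add(1003, -987)) = Mul(Pow(Add(241, -1), -1), 16) = Mul(Pow(240, -1), 16) = Mul(Rational(1, 240), 16) = Rational(1, 15)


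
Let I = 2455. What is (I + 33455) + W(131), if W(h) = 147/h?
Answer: 4704357/131 ≈ 35911.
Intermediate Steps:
(I + 33455) + W(131) = (2455 + 33455) + 147/131 = 35910 + 147*(1/131) = 35910 + 147/131 = 4704357/131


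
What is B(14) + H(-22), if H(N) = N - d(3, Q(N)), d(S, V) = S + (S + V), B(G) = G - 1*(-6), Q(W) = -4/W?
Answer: -90/11 ≈ -8.1818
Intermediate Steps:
B(G) = 6 + G (B(G) = G + 6 = 6 + G)
d(S, V) = V + 2*S
H(N) = -6 + N + 4/N (H(N) = N - (-4/N + 2*3) = N - (-4/N + 6) = N - (6 - 4/N) = N + (-6 + 4/N) = -6 + N + 4/N)
B(14) + H(-22) = (6 + 14) + (-6 - 22 + 4/(-22)) = 20 + (-6 - 22 + 4*(-1/22)) = 20 + (-6 - 22 - 2/11) = 20 - 310/11 = -90/11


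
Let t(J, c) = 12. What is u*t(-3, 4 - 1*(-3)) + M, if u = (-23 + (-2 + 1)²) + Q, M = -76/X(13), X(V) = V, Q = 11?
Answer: -1792/13 ≈ -137.85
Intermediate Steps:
M = -76/13 ≈ -5.8462
u = -11 (u = (-23 + (-2 + 1)²) + 11 = (-23 + (-1)²) + 11 = (-23 + 1) + 11 = -22 + 11 = -11)
u*t(-3, 4 - 1*(-3)) + M = -11*12 - 76/13 = -132 - 76/13 = -1792/13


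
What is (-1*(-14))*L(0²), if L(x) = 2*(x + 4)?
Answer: 112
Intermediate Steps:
L(x) = 8 + 2*x (L(x) = 2*(4 + x) = 8 + 2*x)
(-1*(-14))*L(0²) = (-1*(-14))*(8 + 2*0²) = 14*(8 + 2*0) = 14*(8 + 0) = 14*8 = 112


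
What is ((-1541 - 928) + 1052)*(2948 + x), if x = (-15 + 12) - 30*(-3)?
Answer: -4300595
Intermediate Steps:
x = 87 (x = -3 + 90 = 87)
((-1541 - 928) + 1052)*(2948 + x) = ((-1541 - 928) + 1052)*(2948 + 87) = (-2469 + 1052)*3035 = -1417*3035 = -4300595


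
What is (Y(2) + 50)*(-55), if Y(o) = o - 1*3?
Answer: -2695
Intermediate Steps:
Y(o) = -3 + o (Y(o) = o - 3 = -3 + o)
(Y(2) + 50)*(-55) = ((-3 + 2) + 50)*(-55) = (-1 + 50)*(-55) = 49*(-55) = -2695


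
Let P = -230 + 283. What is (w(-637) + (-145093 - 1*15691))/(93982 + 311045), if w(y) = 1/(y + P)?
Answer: -93897857/236535768 ≈ -0.39697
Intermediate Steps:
P = 53
w(y) = 1/(53 + y) (w(y) = 1/(y + 53) = 1/(53 + y))
(w(-637) + (-145093 - 1*15691))/(93982 + 311045) = (1/(53 - 637) + (-145093 - 1*15691))/(93982 + 311045) = (1/(-584) + (-145093 - 15691))/405027 = (-1/584 - 160784)*(1/405027) = -93897857/584*1/405027 = -93897857/236535768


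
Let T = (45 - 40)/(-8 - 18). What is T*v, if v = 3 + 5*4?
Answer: -115/26 ≈ -4.4231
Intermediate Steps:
v = 23 (v = 3 + 20 = 23)
T = -5/26 (T = 5/(-26) = 5*(-1/26) = -5/26 ≈ -0.19231)
T*v = -5/26*23 = -115/26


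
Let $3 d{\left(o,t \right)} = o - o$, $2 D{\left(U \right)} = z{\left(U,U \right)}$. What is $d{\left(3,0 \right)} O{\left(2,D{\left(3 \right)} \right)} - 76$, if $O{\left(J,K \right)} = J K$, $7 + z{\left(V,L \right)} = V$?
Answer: $-76$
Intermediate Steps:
$z{\left(V,L \right)} = -7 + V$
$D{\left(U \right)} = - \frac{7}{2} + \frac{U}{2}$ ($D{\left(U \right)} = \frac{-7 + U}{2} = - \frac{7}{2} + \frac{U}{2}$)
$d{\left(o,t \right)} = 0$ ($d{\left(o,t \right)} = \frac{o - o}{3} = \frac{1}{3} \cdot 0 = 0$)
$d{\left(3,0 \right)} O{\left(2,D{\left(3 \right)} \right)} - 76 = 0 \cdot 2 \left(- \frac{7}{2} + \frac{1}{2} \cdot 3\right) - 76 = 0 \cdot 2 \left(- \frac{7}{2} + \frac{3}{2}\right) - 76 = 0 \cdot 2 \left(-2\right) - 76 = 0 \left(-4\right) - 76 = 0 - 76 = -76$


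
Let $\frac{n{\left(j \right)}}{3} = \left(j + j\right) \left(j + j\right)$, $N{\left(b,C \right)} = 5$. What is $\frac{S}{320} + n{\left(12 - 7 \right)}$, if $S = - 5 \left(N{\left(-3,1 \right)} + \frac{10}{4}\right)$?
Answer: $\frac{38385}{128} \approx 299.88$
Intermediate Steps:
$n{\left(j \right)} = 12 j^{2}$ ($n{\left(j \right)} = 3 \left(j + j\right) \left(j + j\right) = 3 \cdot 2 j 2 j = 3 \cdot 4 j^{2} = 12 j^{2}$)
$S = - \frac{75}{2}$ ($S = - 5 \left(5 + \frac{10}{4}\right) = - 5 \left(5 + 10 \cdot \frac{1}{4}\right) = - 5 \left(5 + \frac{5}{2}\right) = \left(-5\right) \frac{15}{2} = - \frac{75}{2} \approx -37.5$)
$\frac{S}{320} + n{\left(12 - 7 \right)} = \frac{1}{320} \left(- \frac{75}{2}\right) + 12 \left(12 - 7\right)^{2} = \frac{1}{320} \left(- \frac{75}{2}\right) + 12 \cdot 5^{2} = - \frac{15}{128} + 12 \cdot 25 = - \frac{15}{128} + 300 = \frac{38385}{128}$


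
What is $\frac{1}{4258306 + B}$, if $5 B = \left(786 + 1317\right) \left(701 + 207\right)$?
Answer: $\frac{5}{23201054} \approx 2.1551 \cdot 10^{-7}$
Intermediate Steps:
$B = \frac{1909524}{5}$ ($B = \frac{\left(786 + 1317\right) \left(701 + 207\right)}{5} = \frac{2103 \cdot 908}{5} = \frac{1}{5} \cdot 1909524 = \frac{1909524}{5} \approx 3.8191 \cdot 10^{5}$)
$\frac{1}{4258306 + B} = \frac{1}{4258306 + \frac{1909524}{5}} = \frac{1}{\frac{23201054}{5}} = \frac{5}{23201054}$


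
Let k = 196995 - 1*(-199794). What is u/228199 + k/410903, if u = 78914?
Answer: 122972852353/93767653697 ≈ 1.3115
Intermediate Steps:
k = 396789 (k = 196995 + 199794 = 396789)
u/228199 + k/410903 = 78914/228199 + 396789/410903 = 122972852353/93767653697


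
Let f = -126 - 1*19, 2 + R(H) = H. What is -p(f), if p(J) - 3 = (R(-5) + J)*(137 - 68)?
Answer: 10485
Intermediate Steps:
R(H) = -2 + H
f = -145 (f = -126 - 19 = -145)
p(J) = -480 + 69*J (p(J) = 3 + ((-2 - 5) + J)*(137 - 68) = 3 + (-7 + J)*69 = 3 + (-483 + 69*J) = -480 + 69*J)
-p(f) = -(-480 + 69*(-145)) = -(-480 - 10005) = -1*(-10485) = 10485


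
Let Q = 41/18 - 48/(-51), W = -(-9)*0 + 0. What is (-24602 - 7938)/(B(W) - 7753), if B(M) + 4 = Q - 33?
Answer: 1991448/476551 ≈ 4.1789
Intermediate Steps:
W = 0 (W = -3*0 + 0 = 0 + 0 = 0)
Q = 985/306 (Q = 41*(1/18) - 48*(-1/51) = 41/18 + 16/17 = 985/306 ≈ 3.2190)
B(M) = -10337/306 (B(M) = -4 + (985/306 - 33) = -4 - 9113/306 = -10337/306)
(-24602 - 7938)/(B(W) - 7753) = (-24602 - 7938)/(-10337/306 - 7753) = -32540/(-2382755/306) = -32540*(-306/2382755) = 1991448/476551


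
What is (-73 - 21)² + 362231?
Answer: 371067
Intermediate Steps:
(-73 - 21)² + 362231 = (-94)² + 362231 = 8836 + 362231 = 371067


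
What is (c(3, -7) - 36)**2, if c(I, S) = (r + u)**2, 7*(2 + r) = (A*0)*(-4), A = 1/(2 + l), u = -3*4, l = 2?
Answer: 25600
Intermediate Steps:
u = -12
A = 1/4 (A = 1/(2 + 2) = 1/4 ≈ 0.25000)
r = -2 (r = -2 + (((1/4)*0)*(-4))/7 = -2 + (0*(-4))/7 = -2 + (1/7)*0 = -2 + 0 = -2)
c(I, S) = 196 (c(I, S) = (-2 - 12)**2 = (-14)**2 = 196)
(c(3, -7) - 36)**2 = (196 - 36)**2 = 160**2 = 25600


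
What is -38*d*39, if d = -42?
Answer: 62244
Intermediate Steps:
-38*d*39 = -38*(-42)*39 = 1596*39 = 62244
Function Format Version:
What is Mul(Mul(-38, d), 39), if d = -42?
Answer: 62244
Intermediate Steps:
Mul(Mul(-38, d), 39) = Mul(Mul(-38, -42), 39) = Mul(1596, 39) = 62244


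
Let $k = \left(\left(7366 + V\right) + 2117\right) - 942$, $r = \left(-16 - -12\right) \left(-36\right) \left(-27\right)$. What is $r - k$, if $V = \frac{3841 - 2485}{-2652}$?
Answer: $- \frac{2746696}{221} \approx -12428.0$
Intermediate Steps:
$V = - \frac{113}{221}$ ($V = 1356 \left(- \frac{1}{2652}\right) = - \frac{113}{221} \approx -0.51131$)
$r = -3888$ ($r = \left(-16 + 12\right) \left(-36\right) \left(-27\right) = \left(-4\right) \left(-36\right) \left(-27\right) = 144 \left(-27\right) = -3888$)
$k = \frac{1887448}{221}$ ($k = \left(\left(7366 - \frac{113}{221}\right) + 2117\right) - 942 = \left(\frac{1627773}{221} + 2117\right) - 942 = \frac{2095630}{221} - 942 = \frac{1887448}{221} \approx 8540.5$)
$r - k = -3888 - \frac{1887448}{221} = - \frac{2746696}{221}$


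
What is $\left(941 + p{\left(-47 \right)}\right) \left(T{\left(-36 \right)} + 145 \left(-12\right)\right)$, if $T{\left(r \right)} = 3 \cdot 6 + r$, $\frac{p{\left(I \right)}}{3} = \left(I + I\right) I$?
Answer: $-24954810$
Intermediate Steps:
$p{\left(I \right)} = 6 I^{2}$ ($p{\left(I \right)} = 3 \left(I + I\right) I = 3 \cdot 2 I I = 3 \cdot 2 I^{2} = 6 I^{2}$)
$T{\left(r \right)} = 18 + r$
$\left(941 + p{\left(-47 \right)}\right) \left(T{\left(-36 \right)} + 145 \left(-12\right)\right) = \left(941 + 6 \left(-47\right)^{2}\right) \left(\left(18 - 36\right) + 145 \left(-12\right)\right) = \left(941 + 6 \cdot 2209\right) \left(-18 - 1740\right) = \left(941 + 13254\right) \left(-1758\right) = 14195 \left(-1758\right) = -24954810$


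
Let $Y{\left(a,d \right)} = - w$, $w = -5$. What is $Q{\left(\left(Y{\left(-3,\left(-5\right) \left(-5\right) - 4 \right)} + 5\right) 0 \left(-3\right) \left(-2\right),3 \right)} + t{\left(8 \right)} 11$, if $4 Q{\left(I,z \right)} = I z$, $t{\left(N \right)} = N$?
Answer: $88$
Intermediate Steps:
$Y{\left(a,d \right)} = 5$ ($Y{\left(a,d \right)} = \left(-1\right) \left(-5\right) = 5$)
$Q{\left(I,z \right)} = \frac{I z}{4}$
$Q{\left(\left(Y{\left(-3,\left(-5\right) \left(-5\right) - 4 \right)} + 5\right) 0 \left(-3\right) \left(-2\right),3 \right)} + t{\left(8 \right)} 11 = \frac{1}{4} \left(5 + 5\right) 0 \left(-3\right) \left(-2\right) 3 + 8 \cdot 11 = \frac{1}{4} \cdot 10 \cdot 0 \left(-2\right) 3 + 88 = \frac{1}{4} \cdot 10 \cdot 0 \cdot 3 + 88 = \frac{1}{4} \cdot 0 \cdot 3 + 88 = 0 + 88 = 88$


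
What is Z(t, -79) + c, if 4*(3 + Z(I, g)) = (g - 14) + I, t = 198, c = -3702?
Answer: -14715/4 ≈ -3678.8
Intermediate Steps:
Z(I, g) = -13/2 + I/4 + g/4 (Z(I, g) = -3 + ((g - 14) + I)/4 = -3 + ((-14 + g) + I)/4 = -3 + (-14 + I + g)/4 = -3 + (-7/2 + I/4 + g/4) = -13/2 + I/4 + g/4)
Z(t, -79) + c = (-13/2 + (¼)*198 + (¼)*(-79)) - 3702 = (-13/2 + 99/2 - 79/4) - 3702 = 93/4 - 3702 = -14715/4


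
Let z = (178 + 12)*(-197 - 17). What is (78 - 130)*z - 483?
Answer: 2113837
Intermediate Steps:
z = -40660 (z = 190*(-214) = -40660)
(78 - 130)*z - 483 = (78 - 130)*(-40660) - 483 = -52*(-40660) - 483 = 2114320 - 483 = 2113837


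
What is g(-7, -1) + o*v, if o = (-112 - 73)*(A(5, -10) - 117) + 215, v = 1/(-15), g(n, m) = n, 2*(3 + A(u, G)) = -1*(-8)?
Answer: -1452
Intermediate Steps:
A(u, G) = 1 (A(u, G) = -3 + (-1*(-8))/2 = -3 + (½)*8 = -3 + 4 = 1)
v = -1/15 ≈ -0.066667
o = 21675 (o = (-112 - 73)*(1 - 117) + 215 = -185*(-116) + 215 = 21460 + 215 = 21675)
g(-7, -1) + o*v = -7 + 21675*(-1/15) = -7 - 1445 = -1452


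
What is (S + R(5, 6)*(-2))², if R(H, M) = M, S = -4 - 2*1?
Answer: 324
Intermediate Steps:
S = -6 (S = -4 - 2 = -6)
(S + R(5, 6)*(-2))² = (-6 + 6*(-2))² = (-6 - 12)² = (-18)² = 324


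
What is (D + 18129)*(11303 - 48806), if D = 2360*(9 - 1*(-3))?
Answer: -1741976847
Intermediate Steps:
D = 28320 (D = 2360*(9 + 3) = 2360*12 = 28320)
(D + 18129)*(11303 - 48806) = (28320 + 18129)*(11303 - 48806) = 46449*(-37503) = -1741976847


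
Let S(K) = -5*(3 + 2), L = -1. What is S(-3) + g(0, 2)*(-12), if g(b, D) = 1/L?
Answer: -13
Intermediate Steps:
g(b, D) = -1 (g(b, D) = 1/(-1) = 1*(-1) = -1)
S(K) = -25 (S(K) = -5*5 = -25)
S(-3) + g(0, 2)*(-12) = -25 - 1*(-12) = -25 + 12 = -13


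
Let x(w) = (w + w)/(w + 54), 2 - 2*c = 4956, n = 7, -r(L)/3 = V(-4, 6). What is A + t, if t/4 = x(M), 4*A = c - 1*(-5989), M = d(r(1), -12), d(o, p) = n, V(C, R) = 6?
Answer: 53614/61 ≈ 878.92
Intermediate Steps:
r(L) = -18 (r(L) = -3*6 = -18)
d(o, p) = 7
M = 7
c = -2477 (c = 1 - ½*4956 = 1 - 2478 = -2477)
x(w) = 2*w/(54 + w) (x(w) = (2*w)/(54 + w) = 2*w/(54 + w))
A = 878 (A = (-2477 - 1*(-5989))/4 = (-2477 + 5989)/4 = (¼)*3512 = 878)
t = 56/61 (t = 4*(2*7/(54 + 7)) = 4*(2*7/61) = 4*(2*7*(1/61)) = 4*(14/61) = 56/61 ≈ 0.91803)
A + t = 878 + 56/61 = 53614/61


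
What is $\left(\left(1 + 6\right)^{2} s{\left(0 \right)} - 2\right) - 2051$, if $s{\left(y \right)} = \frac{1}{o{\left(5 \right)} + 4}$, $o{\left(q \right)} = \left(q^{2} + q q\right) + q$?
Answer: $- \frac{121078}{59} \approx -2052.2$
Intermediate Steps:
$o{\left(q \right)} = q + 2 q^{2}$ ($o{\left(q \right)} = \left(q^{2} + q^{2}\right) + q = 2 q^{2} + q = q + 2 q^{2}$)
$s{\left(y \right)} = \frac{1}{59}$ ($s{\left(y \right)} = \frac{1}{5 \left(1 + 2 \cdot 5\right) + 4} = \frac{1}{5 \left(1 + 10\right) + 4} = \frac{1}{5 \cdot 11 + 4} = \frac{1}{55 + 4} = \frac{1}{59}$)
$\left(\left(1 + 6\right)^{2} s{\left(0 \right)} - 2\right) - 2051 = \left(\left(1 + 6\right)^{2} \cdot \frac{1}{59} - 2\right) - 2051 = \left(7^{2} \cdot \frac{1}{59} - 2\right) - 2051 = \left(49 \cdot \frac{1}{59} - 2\right) - 2051 = \left(\frac{49}{59} - 2\right) - 2051 = - \frac{69}{59} - 2051 = - \frac{121078}{59}$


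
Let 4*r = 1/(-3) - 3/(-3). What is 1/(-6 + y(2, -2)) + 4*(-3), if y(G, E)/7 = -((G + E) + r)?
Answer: -522/43 ≈ -12.140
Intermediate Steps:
r = 1/6 (r = (1/(-3) - 3/(-3))/4 = (1*(-1/3) - 3*(-1/3))/4 = (-1/3 + 1)/4 = (1/4)*(2/3) = 1/6 ≈ 0.16667)
y(G, E) = -7/6 - 7*E - 7*G (y(G, E) = 7*(-((G + E) + 1/6)) = 7*(-((E + G) + 1/6)) = 7*(-(1/6 + E + G)) = 7*(-1/6 - E - G) = -7/6 - 7*E - 7*G)
1/(-6 + y(2, -2)) + 4*(-3) = 1/(-6 + (-7/6 - 7*(-2) - 7*2)) + 4*(-3) = 1/(-6 + (-7/6 + 14 - 14)) - 12 = 1/(-6 - 7/6) - 12 = 1/(-43/6) - 12 = -6/43 - 12 = -522/43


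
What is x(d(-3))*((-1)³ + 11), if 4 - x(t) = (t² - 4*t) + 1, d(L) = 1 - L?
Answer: 30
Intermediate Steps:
x(t) = 3 - t² + 4*t (x(t) = 4 - ((t² - 4*t) + 1) = 4 - (1 + t² - 4*t) = 4 + (-1 - t² + 4*t) = 3 - t² + 4*t)
x(d(-3))*((-1)³ + 11) = (3 - (1 - 1*(-3))² + 4*(1 - 1*(-3)))*((-1)³ + 11) = (3 - (1 + 3)² + 4*(1 + 3))*(-1 + 11) = (3 - 1*4² + 4*4)*10 = (3 - 1*16 + 16)*10 = (3 - 16 + 16)*10 = 3*10 = 30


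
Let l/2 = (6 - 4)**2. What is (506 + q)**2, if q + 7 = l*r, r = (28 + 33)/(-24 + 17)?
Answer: 9030025/49 ≈ 1.8429e+5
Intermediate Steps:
l = 8 (l = 2*(6 - 4)**2 = 2*2**2 = 2*4 = 8)
r = -61/7 (r = 61/(-7) = 61*(-1/7) = -61/7 ≈ -8.7143)
q = -537/7 (q = -7 + 8*(-61/7) = -7 - 488/7 = -537/7 ≈ -76.714)
(506 + q)**2 = (506 - 537/7)**2 = (3005/7)**2 = 9030025/49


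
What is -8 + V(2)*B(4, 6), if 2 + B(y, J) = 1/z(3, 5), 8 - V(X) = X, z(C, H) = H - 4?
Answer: -14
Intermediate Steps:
z(C, H) = -4 + H
V(X) = 8 - X
B(y, J) = -1 (B(y, J) = -2 + 1/(-4 + 5) = -2 + 1/1 = -2 + 1 = -1)
-8 + V(2)*B(4, 6) = -8 + (8 - 1*2)*(-1) = -8 + (8 - 2)*(-1) = -8 + 6*(-1) = -8 - 6 = -14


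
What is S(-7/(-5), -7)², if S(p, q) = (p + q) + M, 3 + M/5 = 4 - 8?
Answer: 41209/25 ≈ 1648.4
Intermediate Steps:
M = -35 (M = -15 + 5*(4 - 8) = -15 + 5*(-4) = -15 - 20 = -35)
S(p, q) = -35 + p + q (S(p, q) = (p + q) - 35 = -35 + p + q)
S(-7/(-5), -7)² = (-35 - 7/(-5) - 7)² = (-35 - 7*(-⅕) - 7)² = (-35 + 7/5 - 7)² = (-203/5)² = 41209/25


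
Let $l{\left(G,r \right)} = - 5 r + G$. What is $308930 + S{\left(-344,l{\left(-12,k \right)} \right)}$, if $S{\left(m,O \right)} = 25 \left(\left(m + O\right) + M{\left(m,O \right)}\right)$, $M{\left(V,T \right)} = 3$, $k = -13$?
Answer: $301730$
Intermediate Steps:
$l{\left(G,r \right)} = G - 5 r$
$S{\left(m,O \right)} = 75 + 25 O + 25 m$ ($S{\left(m,O \right)} = 25 \left(\left(m + O\right) + 3\right) = 25 \left(\left(O + m\right) + 3\right) = 25 \left(3 + O + m\right) = 75 + 25 O + 25 m$)
$308930 + S{\left(-344,l{\left(-12,k \right)} \right)} = 308930 + \left(75 + 25 \left(-12 - -65\right) + 25 \left(-344\right)\right) = 308930 + \left(75 + 25 \left(-12 + 65\right) - 8600\right) = 308930 + \left(75 + 25 \cdot 53 - 8600\right) = 308930 + \left(75 + 1325 - 8600\right) = 308930 - 7200 = 301730$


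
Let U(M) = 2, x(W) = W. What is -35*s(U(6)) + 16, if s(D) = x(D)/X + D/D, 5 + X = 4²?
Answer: -279/11 ≈ -25.364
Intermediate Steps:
X = 11 (X = -5 + 4² = -5 + 16 = 11)
s(D) = 1 + D/11 (s(D) = D/11 + D/D = D*(1/11) + 1 = D/11 + 1 = 1 + D/11)
-35*s(U(6)) + 16 = -35*(1 + (1/11)*2) + 16 = -35*(1 + 2/11) + 16 = -35*13/11 + 16 = -455/11 + 16 = -279/11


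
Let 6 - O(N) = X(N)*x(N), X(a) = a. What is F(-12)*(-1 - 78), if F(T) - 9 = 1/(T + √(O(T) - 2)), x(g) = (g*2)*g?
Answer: -589656/829 - 79*√865/1658 ≈ -712.69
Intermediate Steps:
x(g) = 2*g² (x(g) = (2*g)*g = 2*g²)
O(N) = 6 - 2*N³ (O(N) = 6 - N*2*N² = 6 - 2*N³)
F(T) = 9 + 1/(T + √(4 - 2*T³)) (F(T) = 9 + 1/(T + √((6 - 2*T³) - 2)) = 9 + 1/(T + √(4 - 2*T³)))
F(-12)*(-1 - 78) = ((1 + 9*(-12) + 9*√(4 - 2*(-12)³))/(-12 + √2*√(2 - 1*(-12)³)))*(-1 - 78) = ((1 - 108 + 9*√(4 - 2*(-1728)))/(-12 + √2*√(2 - 1*(-1728))))*(-79) = ((1 - 108 + 9*√(4 + 3456))/(-12 + √2*√(2 + 1728)))*(-79) = ((1 - 108 + 9*√3460)/(-12 + √2*√1730))*(-79) = ((1 - 108 + 9*(2*√865))/(-12 + 2*√865))*(-79) = ((1 - 108 + 18*√865)/(-12 + 2*√865))*(-79) = ((-107 + 18*√865)/(-12 + 2*√865))*(-79) = -79*(-107 + 18*√865)/(-12 + 2*√865)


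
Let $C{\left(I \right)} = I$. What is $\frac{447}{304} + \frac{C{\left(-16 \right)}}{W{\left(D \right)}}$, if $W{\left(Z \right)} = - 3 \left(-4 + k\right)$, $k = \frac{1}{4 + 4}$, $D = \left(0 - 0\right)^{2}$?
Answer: $\frac{2659}{28272} \approx 0.094051$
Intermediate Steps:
$D = 0$ ($D = \left(0 + \left(-5 + 5\right)\right)^{2} = \left(0 + 0\right)^{2} = 0^{2} = 0$)
$k = \frac{1}{8} \approx 0.125$
$W{\left(Z \right)} = \frac{93}{8}$ ($W{\left(Z \right)} = - 3 \left(-4 + \frac{1}{8}\right) = \left(-3\right) \left(- \frac{31}{8}\right) = \frac{93}{8}$)
$\frac{447}{304} + \frac{C{\left(-16 \right)}}{W{\left(D \right)}} = \frac{447}{304} - \frac{16}{\frac{93}{8}} = 447 \cdot \frac{1}{304} - \frac{128}{93} = \frac{447}{304} - \frac{128}{93} = \frac{2659}{28272}$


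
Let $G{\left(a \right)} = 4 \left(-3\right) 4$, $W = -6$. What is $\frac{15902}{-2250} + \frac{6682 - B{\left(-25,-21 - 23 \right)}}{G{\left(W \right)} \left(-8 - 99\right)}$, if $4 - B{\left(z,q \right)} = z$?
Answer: $- \frac{11117237}{1926000} \approx -5.7722$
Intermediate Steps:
$B{\left(z,q \right)} = 4 - z$
$G{\left(a \right)} = -48$ ($G{\left(a \right)} = \left(-12\right) 4 = -48$)
$\frac{15902}{-2250} + \frac{6682 - B{\left(-25,-21 - 23 \right)}}{G{\left(W \right)} \left(-8 - 99\right)} = \frac{15902}{-2250} + \frac{6682 - \left(4 - -25\right)}{\left(-48\right) \left(-8 - 99\right)} = 15902 \left(- \frac{1}{2250}\right) + \frac{6682 - \left(4 + 25\right)}{\left(-48\right) \left(-107\right)} = - \frac{7951}{1125} + \frac{6682 - 29}{5136} = - \frac{7951}{1125} + \left(6682 - 29\right) \frac{1}{5136} = - \frac{7951}{1125} + 6653 \cdot \frac{1}{5136} = - \frac{7951}{1125} + \frac{6653}{5136} = - \frac{11117237}{1926000}$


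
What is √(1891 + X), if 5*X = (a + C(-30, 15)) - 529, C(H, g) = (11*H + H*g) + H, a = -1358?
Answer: √33790/5 ≈ 36.764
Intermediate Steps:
C(H, g) = 12*H + H*g
X = -2697/5 (X = ((-1358 - 30*(12 + 15)) - 529)/5 = ((-1358 - 30*27) - 529)/5 = ((-1358 - 810) - 529)/5 = (-2168 - 529)/5 = (⅕)*(-2697) = -2697/5 ≈ -539.40)
√(1891 + X) = √(1891 - 2697/5) = √(6758/5) = √33790/5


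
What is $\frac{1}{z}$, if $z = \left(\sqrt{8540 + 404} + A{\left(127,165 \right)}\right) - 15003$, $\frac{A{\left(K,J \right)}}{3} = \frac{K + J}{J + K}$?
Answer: $- \frac{1875}{28123882} - \frac{\sqrt{559}}{56247764} \approx -6.709 \cdot 10^{-5}$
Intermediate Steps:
$A{\left(K,J \right)} = 3$ ($A{\left(K,J \right)} = 3 \frac{K + J}{J + K} = 3 \frac{J + K}{J + K} = 3 \cdot 1 = 3$)
$z = -15000 + 4 \sqrt{559}$ ($z = \left(\sqrt{8540 + 404} + 3\right) - 15003 = \left(\sqrt{8944} + 3\right) - 15003 = \left(4 \sqrt{559} + 3\right) - 15003 = \left(3 + 4 \sqrt{559}\right) - 15003 = -15000 + 4 \sqrt{559} \approx -14905.0$)
$\frac{1}{z} = \frac{1}{-15000 + 4 \sqrt{559}}$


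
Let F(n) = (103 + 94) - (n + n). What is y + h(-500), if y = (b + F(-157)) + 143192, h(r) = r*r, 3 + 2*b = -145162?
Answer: 642241/2 ≈ 3.2112e+5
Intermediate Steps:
b = -145165/2 (b = -3/2 + (1/2)*(-145162) = -3/2 - 72581 = -145165/2 ≈ -72583.)
h(r) = r**2
F(n) = 197 - 2*n
y = 142241/2 (y = (-145165/2 + (197 - 2*(-157))) + 143192 = (-145165/2 + (197 + 314)) + 143192 = (-145165/2 + 511) + 143192 = -144143/2 + 143192 = 142241/2 ≈ 71121.)
y + h(-500) = 142241/2 + (-500)**2 = 142241/2 + 250000 = 642241/2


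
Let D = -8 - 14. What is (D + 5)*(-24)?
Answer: 408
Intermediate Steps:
D = -22
(D + 5)*(-24) = (-22 + 5)*(-24) = -17*(-24) = 408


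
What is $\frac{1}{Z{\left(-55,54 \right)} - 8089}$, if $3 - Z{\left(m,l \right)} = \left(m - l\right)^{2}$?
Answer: $- \frac{1}{19967} \approx -5.0083 \cdot 10^{-5}$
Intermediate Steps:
$Z{\left(m,l \right)} = 3 - \left(m - l\right)^{2}$
$\frac{1}{Z{\left(-55,54 \right)} - 8089} = \frac{1}{\left(3 - \left(54 - -55\right)^{2}\right) - 8089} = \frac{1}{\left(3 - \left(54 + 55\right)^{2}\right) - 8089} = \frac{1}{\left(3 - 109^{2}\right) - 8089} = \frac{1}{\left(3 - 11881\right) - 8089} = \frac{1}{-11878 - 8089} = \frac{1}{-19967} = - \frac{1}{19967}$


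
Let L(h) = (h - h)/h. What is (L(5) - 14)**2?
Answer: 196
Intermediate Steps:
L(h) = 0 (L(h) = 0/h = 0)
(L(5) - 14)**2 = (0 - 14)**2 = (-14)**2 = 196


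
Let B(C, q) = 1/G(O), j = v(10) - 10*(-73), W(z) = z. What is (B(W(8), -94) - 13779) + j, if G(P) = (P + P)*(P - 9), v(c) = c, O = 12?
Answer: -938807/72 ≈ -13039.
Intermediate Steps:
G(P) = 2*P*(-9 + P) (G(P) = (2*P)*(-9 + P) = 2*P*(-9 + P))
j = 740 (j = 10 - 10*(-73) = 10 + 730 = 740)
B(C, q) = 1/72 (B(C, q) = 1/(2*12*(-9 + 12)) = 1/(2*12*3) = 1/72)
(B(W(8), -94) - 13779) + j = (1/72 - 13779) + 740 = -992087/72 + 740 = -938807/72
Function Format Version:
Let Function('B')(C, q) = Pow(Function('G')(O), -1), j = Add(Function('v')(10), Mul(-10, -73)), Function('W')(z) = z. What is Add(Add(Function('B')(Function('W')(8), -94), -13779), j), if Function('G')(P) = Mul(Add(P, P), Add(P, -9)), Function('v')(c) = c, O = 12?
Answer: Rational(-938807, 72) ≈ -13039.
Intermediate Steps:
Function('G')(P) = Mul(2, P, Add(-9, P)) (Function('G')(P) = Mul(Mul(2, P), Add(-9, P)) = Mul(2, P, Add(-9, P)))
j = 740 (j = Add(10, Mul(-10, -73)) = Add(10, 730) = 740)
Function('B')(C, q) = Rational(1, 72) (Function('B')(C, q) = Pow(Mul(2, 12, Add(-9, 12)), -1) = Pow(Mul(2, 12, 3), -1) = Pow(72, -1) = Rational(1, 72))
Add(Add(Function('B')(Function('W')(8), -94), -13779), j) = Add(Add(Rational(1, 72), -13779), 740) = Add(Rational(-992087, 72), 740) = Rational(-938807, 72)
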